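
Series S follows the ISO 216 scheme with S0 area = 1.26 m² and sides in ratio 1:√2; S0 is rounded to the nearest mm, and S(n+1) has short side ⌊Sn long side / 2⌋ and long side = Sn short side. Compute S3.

333 × 472 mm

Let S0's short side be w mm. w · w√2 = 1.26 m² = 1,260,000 mm², so w ≈ 943.9 mm and w√2 ≈ 1334.9 mm → S0 = 944 × 1335 mm.
S1: ⌊1335/2⌋ × 944 = 667 × 944 mm
S2: ⌊944/2⌋ × 667 = 472 × 667 mm
S3: ⌊667/2⌋ × 472 = 333 × 472 mm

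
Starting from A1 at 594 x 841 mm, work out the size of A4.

A2: ⌊841/2⌋ × 594 = 420 × 594 mm
A3: ⌊594/2⌋ × 420 = 297 × 420 mm
A4: ⌊420/2⌋ × 297 = 210 × 297 mm

210 × 297 mm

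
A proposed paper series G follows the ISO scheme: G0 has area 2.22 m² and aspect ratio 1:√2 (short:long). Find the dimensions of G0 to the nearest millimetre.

Let the short side be w mm. Then w · w√2 = 2.22 m² = 2,220,000 mm².
w² = 2,220,000/√2, so w ≈ 1252.9 mm; long side = w√2 ≈ 1771.9 mm.

1253 × 1772 mm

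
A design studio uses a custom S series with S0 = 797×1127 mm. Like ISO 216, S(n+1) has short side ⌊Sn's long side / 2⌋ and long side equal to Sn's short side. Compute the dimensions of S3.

281 × 398 mm

S1: ⌊1127/2⌋ × 797 = 563 × 797 mm
S2: ⌊797/2⌋ × 563 = 398 × 563 mm
S3: ⌊563/2⌋ × 398 = 281 × 398 mm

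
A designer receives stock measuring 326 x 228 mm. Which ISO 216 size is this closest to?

Aspect ratio 326/228 ≈ 1.430 (ISO target is √2 ≈ 1.414).
In the C-series (envelope sizes, between A and B): C4 = 229 × 324 mm.
Off by 3 mm total — nearest standard size.

C4 (229 × 324 mm)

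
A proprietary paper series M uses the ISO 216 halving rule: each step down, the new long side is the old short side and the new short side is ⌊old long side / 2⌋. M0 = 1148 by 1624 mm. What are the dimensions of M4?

287 × 406 mm

M1: ⌊1624/2⌋ × 1148 = 812 × 1148 mm
M2: ⌊1148/2⌋ × 812 = 574 × 812 mm
M3: ⌊812/2⌋ × 574 = 406 × 574 mm
M4: ⌊574/2⌋ × 406 = 287 × 406 mm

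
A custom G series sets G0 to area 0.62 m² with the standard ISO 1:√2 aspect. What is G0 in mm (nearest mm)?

662 × 936 mm

Let the short side be w mm. Then w · w√2 = 0.62 m² = 620,000 mm².
w² = 620,000/√2, so w ≈ 662.1 mm; long side = w√2 ≈ 936.4 mm.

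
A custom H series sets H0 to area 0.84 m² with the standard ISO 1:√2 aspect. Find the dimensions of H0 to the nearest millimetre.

771 × 1090 mm

Let the short side be w mm. Then w · w√2 = 0.84 m² = 840,000 mm².
w² = 840,000/√2, so w ≈ 770.7 mm; long side = w√2 ≈ 1089.9 mm.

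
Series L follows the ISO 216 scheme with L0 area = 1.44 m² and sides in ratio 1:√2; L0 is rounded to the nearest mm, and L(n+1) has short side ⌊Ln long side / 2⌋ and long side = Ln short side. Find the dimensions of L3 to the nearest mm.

356 × 504 mm

Let L0's short side be w mm. w · w√2 = 1.44 m² = 1,440,000 mm², so w ≈ 1009.1 mm and w√2 ≈ 1427.0 mm → L0 = 1009 × 1427 mm.
L1: ⌊1427/2⌋ × 1009 = 713 × 1009 mm
L2: ⌊1009/2⌋ × 713 = 504 × 713 mm
L3: ⌊713/2⌋ × 504 = 356 × 504 mm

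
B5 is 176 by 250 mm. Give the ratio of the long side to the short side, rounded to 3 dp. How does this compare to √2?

1.420

250 / 176 = 1.420
ISO 216 targets √2 ≈ 1.414; the +0.006 deviation is from mm rounding.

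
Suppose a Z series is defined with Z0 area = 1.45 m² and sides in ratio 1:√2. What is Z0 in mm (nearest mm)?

1013 × 1432 mm

Let the short side be w mm. Then w · w√2 = 1.45 m² = 1,450,000 mm².
w² = 1,450,000/√2, so w ≈ 1012.6 mm; long side = w√2 ≈ 1432.0 mm.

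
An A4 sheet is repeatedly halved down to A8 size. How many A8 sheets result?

16

A4 = 210 × 297 mm; A8 = 52 × 74 mm.
Each halving step doubles the count; 4 steps from A4 to A8.
2^4 = 16.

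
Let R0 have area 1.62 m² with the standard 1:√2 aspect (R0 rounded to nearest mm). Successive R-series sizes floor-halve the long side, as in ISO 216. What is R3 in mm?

Let R0's short side be w mm. w · w√2 = 1.62 m² = 1,620,000 mm², so w ≈ 1070.3 mm and w√2 ≈ 1513.6 mm → R0 = 1070 × 1514 mm.
R1: ⌊1514/2⌋ × 1070 = 757 × 1070 mm
R2: ⌊1070/2⌋ × 757 = 535 × 757 mm
R3: ⌊757/2⌋ × 535 = 378 × 535 mm

378 × 535 mm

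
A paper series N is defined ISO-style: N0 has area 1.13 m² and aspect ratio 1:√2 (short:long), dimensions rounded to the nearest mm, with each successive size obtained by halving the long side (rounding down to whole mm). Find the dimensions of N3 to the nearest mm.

Let N0's short side be w mm. w · w√2 = 1.13 m² = 1,130,000 mm², so w ≈ 893.9 mm and w√2 ≈ 1264.1 mm → N0 = 894 × 1264 mm.
N1: ⌊1264/2⌋ × 894 = 632 × 894 mm
N2: ⌊894/2⌋ × 632 = 447 × 632 mm
N3: ⌊632/2⌋ × 447 = 316 × 447 mm

316 × 447 mm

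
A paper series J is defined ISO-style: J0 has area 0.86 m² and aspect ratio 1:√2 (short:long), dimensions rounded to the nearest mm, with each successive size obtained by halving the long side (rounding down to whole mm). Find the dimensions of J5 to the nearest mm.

137 × 195 mm

Let J0's short side be w mm. w · w√2 = 0.86 m² = 860,000 mm², so w ≈ 779.8 mm and w√2 ≈ 1102.8 mm → J0 = 780 × 1103 mm.
J1: ⌊1103/2⌋ × 780 = 551 × 780 mm
J2: ⌊780/2⌋ × 551 = 390 × 551 mm
J3: ⌊551/2⌋ × 390 = 275 × 390 mm
J4: ⌊390/2⌋ × 275 = 195 × 275 mm
J5: ⌊275/2⌋ × 195 = 137 × 195 mm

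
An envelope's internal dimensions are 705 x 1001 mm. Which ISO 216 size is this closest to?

B1 (707 × 1000 mm)

Aspect ratio 1001/705 ≈ 1.420 — close to the ISO √2 ≈ 1.414.
In the B-series (B0 = 1000 × 1414 mm): B1 = 707 × 1000 mm.
Off by 3 mm total — nearest standard size.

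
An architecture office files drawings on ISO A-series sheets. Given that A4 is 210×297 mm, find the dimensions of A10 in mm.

26 × 37 mm

A5: ⌊297/2⌋ × 210 = 148 × 210 mm
A6: ⌊210/2⌋ × 148 = 105 × 148 mm
A7: ⌊148/2⌋ × 105 = 74 × 105 mm
A8: ⌊105/2⌋ × 74 = 52 × 74 mm
A9: ⌊74/2⌋ × 52 = 37 × 52 mm
A10: ⌊52/2⌋ × 37 = 26 × 37 mm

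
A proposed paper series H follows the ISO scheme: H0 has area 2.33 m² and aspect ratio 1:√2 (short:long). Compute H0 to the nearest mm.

Let the short side be w mm. Then w · w√2 = 2.33 m² = 2,330,000 mm².
w² = 2,330,000/√2, so w ≈ 1283.6 mm; long side = w√2 ≈ 1815.2 mm.

1284 × 1815 mm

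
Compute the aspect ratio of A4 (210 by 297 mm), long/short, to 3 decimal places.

1.414

297 / 210 = 1.414
Matches √2 ≈ 1.414 — the ISO 216 defining ratio.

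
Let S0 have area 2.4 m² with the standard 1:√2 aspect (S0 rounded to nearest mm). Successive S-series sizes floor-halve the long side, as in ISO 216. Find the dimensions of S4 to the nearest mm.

Let S0's short side be w mm. w · w√2 = 2.4 m² = 2,400,000 mm², so w ≈ 1302.7 mm and w√2 ≈ 1842.3 mm → S0 = 1303 × 1842 mm.
S1: ⌊1842/2⌋ × 1303 = 921 × 1303 mm
S2: ⌊1303/2⌋ × 921 = 651 × 921 mm
S3: ⌊921/2⌋ × 651 = 460 × 651 mm
S4: ⌊651/2⌋ × 460 = 325 × 460 mm

325 × 460 mm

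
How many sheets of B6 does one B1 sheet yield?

32

B1 = 707 × 1000 mm; B6 = 125 × 176 mm.
Each halving step doubles the count; 5 steps from B1 to B6.
2^5 = 32.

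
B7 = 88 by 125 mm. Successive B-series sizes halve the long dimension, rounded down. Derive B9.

B8: ⌊125/2⌋ × 88 = 62 × 88 mm
B9: ⌊88/2⌋ × 62 = 44 × 62 mm

44 × 62 mm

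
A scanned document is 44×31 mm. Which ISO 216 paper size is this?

Aspect ratio 44/31 ≈ 1.419 — close to the ISO √2 ≈ 1.414.
In the B-series (B0 = 1000 × 1414 mm): B10 = 31 × 44 mm.

B10 (31 × 44 mm)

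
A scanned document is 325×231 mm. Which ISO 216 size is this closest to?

C4 (229 × 324 mm)

Aspect ratio 325/231 ≈ 1.407 — close to the ISO √2 ≈ 1.414.
In the C-series (envelope sizes, between A and B): C4 = 229 × 324 mm.
Off by 3 mm total — nearest standard size.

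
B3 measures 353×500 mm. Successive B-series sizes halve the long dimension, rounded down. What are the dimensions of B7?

B4: ⌊500/2⌋ × 353 = 250 × 353 mm
B5: ⌊353/2⌋ × 250 = 176 × 250 mm
B6: ⌊250/2⌋ × 176 = 125 × 176 mm
B7: ⌊176/2⌋ × 125 = 88 × 125 mm

88 × 125 mm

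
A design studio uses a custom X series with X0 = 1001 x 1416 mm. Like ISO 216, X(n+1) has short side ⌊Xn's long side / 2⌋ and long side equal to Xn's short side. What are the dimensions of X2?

X1: ⌊1416/2⌋ × 1001 = 708 × 1001 mm
X2: ⌊1001/2⌋ × 708 = 500 × 708 mm

500 × 708 mm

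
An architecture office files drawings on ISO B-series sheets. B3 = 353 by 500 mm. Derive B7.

88 × 125 mm

B4: ⌊500/2⌋ × 353 = 250 × 353 mm
B5: ⌊353/2⌋ × 250 = 176 × 250 mm
B6: ⌊250/2⌋ × 176 = 125 × 176 mm
B7: ⌊176/2⌋ × 125 = 88 × 125 mm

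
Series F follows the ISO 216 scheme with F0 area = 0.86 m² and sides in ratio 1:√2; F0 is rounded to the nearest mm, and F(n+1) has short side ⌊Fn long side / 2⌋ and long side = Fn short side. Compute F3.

Let F0's short side be w mm. w · w√2 = 0.86 m² = 860,000 mm², so w ≈ 779.8 mm and w√2 ≈ 1102.8 mm → F0 = 780 × 1103 mm.
F1: ⌊1103/2⌋ × 780 = 551 × 780 mm
F2: ⌊780/2⌋ × 551 = 390 × 551 mm
F3: ⌊551/2⌋ × 390 = 275 × 390 mm

275 × 390 mm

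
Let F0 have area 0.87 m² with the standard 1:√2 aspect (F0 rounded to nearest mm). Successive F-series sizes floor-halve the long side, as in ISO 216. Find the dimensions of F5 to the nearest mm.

Let F0's short side be w mm. w · w√2 = 0.87 m² = 870,000 mm², so w ≈ 784.3 mm and w√2 ≈ 1109.2 mm → F0 = 784 × 1109 mm.
F1: ⌊1109/2⌋ × 784 = 554 × 784 mm
F2: ⌊784/2⌋ × 554 = 392 × 554 mm
F3: ⌊554/2⌋ × 392 = 277 × 392 mm
F4: ⌊392/2⌋ × 277 = 196 × 277 mm
F5: ⌊277/2⌋ × 196 = 138 × 196 mm

138 × 196 mm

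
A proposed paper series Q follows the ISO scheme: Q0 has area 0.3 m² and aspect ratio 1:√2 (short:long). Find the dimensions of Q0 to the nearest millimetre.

Let the short side be w mm. Then w · w√2 = 0.3 m² = 300,000 mm².
w² = 300,000/√2, so w ≈ 460.6 mm; long side = w√2 ≈ 651.4 mm.

461 × 651 mm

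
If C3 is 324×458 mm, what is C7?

C4: ⌊458/2⌋ × 324 = 229 × 324 mm
C5: ⌊324/2⌋ × 229 = 162 × 229 mm
C6: ⌊229/2⌋ × 162 = 114 × 162 mm
C7: ⌊162/2⌋ × 114 = 81 × 114 mm

81 × 114 mm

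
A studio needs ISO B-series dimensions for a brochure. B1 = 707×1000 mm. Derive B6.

B2: ⌊1000/2⌋ × 707 = 500 × 707 mm
B3: ⌊707/2⌋ × 500 = 353 × 500 mm
B4: ⌊500/2⌋ × 353 = 250 × 353 mm
B5: ⌊353/2⌋ × 250 = 176 × 250 mm
B6: ⌊250/2⌋ × 176 = 125 × 176 mm

125 × 176 mm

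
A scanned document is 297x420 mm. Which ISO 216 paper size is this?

Aspect ratio 420/297 ≈ 1.414 — close to the ISO √2 ≈ 1.414.
In the A-series (A0 area = 1 m²): A3 = 297 × 420 mm.

A3 (297 × 420 mm)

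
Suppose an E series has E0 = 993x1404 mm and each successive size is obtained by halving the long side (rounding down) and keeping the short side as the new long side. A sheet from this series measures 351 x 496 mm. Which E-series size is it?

E3

E0: 993 × 1404 mm
E1: 702 × 993 mm
E2: 496 × 702 mm
E3: 351 × 496 mm
E4: 248 × 351 mm
→ matches E3.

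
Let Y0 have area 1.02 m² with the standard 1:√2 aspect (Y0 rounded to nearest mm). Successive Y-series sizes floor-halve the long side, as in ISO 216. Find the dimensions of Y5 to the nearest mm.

Let Y0's short side be w mm. w · w√2 = 1.02 m² = 1,020,000 mm², so w ≈ 849.3 mm and w√2 ≈ 1201.0 mm → Y0 = 849 × 1201 mm.
Y1: ⌊1201/2⌋ × 849 = 600 × 849 mm
Y2: ⌊849/2⌋ × 600 = 424 × 600 mm
Y3: ⌊600/2⌋ × 424 = 300 × 424 mm
Y4: ⌊424/2⌋ × 300 = 212 × 300 mm
Y5: ⌊300/2⌋ × 212 = 150 × 212 mm

150 × 212 mm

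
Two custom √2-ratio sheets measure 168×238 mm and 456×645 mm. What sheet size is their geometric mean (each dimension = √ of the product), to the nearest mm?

Short side: √(168 · 456) = √76608 ≈ 276.8 → 277 mm
Long side: √(238 · 645) = √153510 ≈ 391.8 → 392 mm

277 × 392 mm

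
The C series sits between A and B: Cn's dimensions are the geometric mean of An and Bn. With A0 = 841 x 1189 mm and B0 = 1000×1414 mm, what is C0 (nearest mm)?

Short side: √(841 · 1000) = √841000 ≈ 917.1 → 917 mm
Long side: √(1189 · 1414) = √1681246 ≈ 1296.6 → 1297 mm

917 × 1297 mm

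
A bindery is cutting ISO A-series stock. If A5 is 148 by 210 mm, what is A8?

A6: ⌊210/2⌋ × 148 = 105 × 148 mm
A7: ⌊148/2⌋ × 105 = 74 × 105 mm
A8: ⌊105/2⌋ × 74 = 52 × 74 mm

52 × 74 mm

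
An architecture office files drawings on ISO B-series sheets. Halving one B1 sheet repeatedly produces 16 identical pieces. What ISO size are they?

16 = 2^4, so 4 halving steps.
B1 → B2 → … → B5 after 4 steps.

B5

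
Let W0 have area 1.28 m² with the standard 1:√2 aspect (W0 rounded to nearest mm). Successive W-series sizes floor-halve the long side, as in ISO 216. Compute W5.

Let W0's short side be w mm. w · w√2 = 1.28 m² = 1,280,000 mm², so w ≈ 951.4 mm and w√2 ≈ 1345.4 mm → W0 = 951 × 1345 mm.
W1: ⌊1345/2⌋ × 951 = 672 × 951 mm
W2: ⌊951/2⌋ × 672 = 475 × 672 mm
W3: ⌊672/2⌋ × 475 = 336 × 475 mm
W4: ⌊475/2⌋ × 336 = 237 × 336 mm
W5: ⌊336/2⌋ × 237 = 168 × 237 mm

168 × 237 mm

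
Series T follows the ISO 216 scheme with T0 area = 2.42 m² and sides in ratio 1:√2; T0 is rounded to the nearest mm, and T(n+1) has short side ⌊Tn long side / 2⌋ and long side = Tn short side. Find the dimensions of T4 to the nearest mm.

Let T0's short side be w mm. w · w√2 = 2.42 m² = 2,420,000 mm², so w ≈ 1308.1 mm and w√2 ≈ 1850.0 mm → T0 = 1308 × 1850 mm.
T1: ⌊1850/2⌋ × 1308 = 925 × 1308 mm
T2: ⌊1308/2⌋ × 925 = 654 × 925 mm
T3: ⌊925/2⌋ × 654 = 462 × 654 mm
T4: ⌊654/2⌋ × 462 = 327 × 462 mm

327 × 462 mm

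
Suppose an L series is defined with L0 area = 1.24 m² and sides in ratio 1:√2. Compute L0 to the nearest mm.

936 × 1324 mm

Let the short side be w mm. Then w · w√2 = 1.24 m² = 1,240,000 mm².
w² = 1,240,000/√2, so w ≈ 936.4 mm; long side = w√2 ≈ 1324.2 mm.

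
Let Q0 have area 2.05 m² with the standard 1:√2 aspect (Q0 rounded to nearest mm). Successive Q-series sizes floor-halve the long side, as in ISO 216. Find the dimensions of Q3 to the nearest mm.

Let Q0's short side be w mm. w · w√2 = 2.05 m² = 2,050,000 mm², so w ≈ 1204.0 mm and w√2 ≈ 1702.7 mm → Q0 = 1204 × 1703 mm.
Q1: ⌊1703/2⌋ × 1204 = 851 × 1204 mm
Q2: ⌊1204/2⌋ × 851 = 602 × 851 mm
Q3: ⌊851/2⌋ × 602 = 425 × 602 mm

425 × 602 mm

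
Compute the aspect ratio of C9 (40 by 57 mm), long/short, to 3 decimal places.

57 / 40 = 1.425
ISO 216 targets √2 ≈ 1.414; the +0.011 deviation is from mm rounding.

1.425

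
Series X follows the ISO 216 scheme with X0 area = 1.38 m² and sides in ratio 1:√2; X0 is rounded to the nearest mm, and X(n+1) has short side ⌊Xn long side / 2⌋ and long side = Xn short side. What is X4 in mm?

247 × 349 mm

Let X0's short side be w mm. w · w√2 = 1.38 m² = 1,380,000 mm², so w ≈ 987.8 mm and w√2 ≈ 1397.0 mm → X0 = 988 × 1397 mm.
X1: ⌊1397/2⌋ × 988 = 698 × 988 mm
X2: ⌊988/2⌋ × 698 = 494 × 698 mm
X3: ⌊698/2⌋ × 494 = 349 × 494 mm
X4: ⌊494/2⌋ × 349 = 247 × 349 mm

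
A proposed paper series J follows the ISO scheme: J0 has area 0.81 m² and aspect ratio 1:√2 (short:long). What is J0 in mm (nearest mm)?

Let the short side be w mm. Then w · w√2 = 0.81 m² = 810,000 mm².
w² = 810,000/√2, so w ≈ 756.8 mm; long side = w√2 ≈ 1070.3 mm.

757 × 1070 mm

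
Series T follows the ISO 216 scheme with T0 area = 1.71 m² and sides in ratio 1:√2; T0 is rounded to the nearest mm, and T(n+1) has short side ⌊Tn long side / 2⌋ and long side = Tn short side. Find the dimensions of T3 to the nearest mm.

388 × 550 mm

Let T0's short side be w mm. w · w√2 = 1.71 m² = 1,710,000 mm², so w ≈ 1099.6 mm and w√2 ≈ 1555.1 mm → T0 = 1100 × 1555 mm.
T1: ⌊1555/2⌋ × 1100 = 777 × 1100 mm
T2: ⌊1100/2⌋ × 777 = 550 × 777 mm
T3: ⌊777/2⌋ × 550 = 388 × 550 mm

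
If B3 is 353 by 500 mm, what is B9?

B4: ⌊500/2⌋ × 353 = 250 × 353 mm
B5: ⌊353/2⌋ × 250 = 176 × 250 mm
B6: ⌊250/2⌋ × 176 = 125 × 176 mm
B7: ⌊176/2⌋ × 125 = 88 × 125 mm
B8: ⌊125/2⌋ × 88 = 62 × 88 mm
B9: ⌊88/2⌋ × 62 = 44 × 62 mm

44 × 62 mm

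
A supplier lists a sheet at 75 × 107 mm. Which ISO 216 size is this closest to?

A7 (74 × 105 mm)

Aspect ratio 107/75 ≈ 1.427 — close to the ISO √2 ≈ 1.414.
In the A-series (A0 area = 1 m²): A7 = 74 × 105 mm.
Off by 3 mm total — nearest standard size.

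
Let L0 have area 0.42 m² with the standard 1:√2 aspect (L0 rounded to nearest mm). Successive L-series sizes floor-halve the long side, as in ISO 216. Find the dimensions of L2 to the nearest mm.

272 × 385 mm

Let L0's short side be w mm. w · w√2 = 0.42 m² = 420,000 mm², so w ≈ 545.0 mm and w√2 ≈ 770.7 mm → L0 = 545 × 771 mm.
L1: ⌊771/2⌋ × 545 = 385 × 545 mm
L2: ⌊545/2⌋ × 385 = 272 × 385 mm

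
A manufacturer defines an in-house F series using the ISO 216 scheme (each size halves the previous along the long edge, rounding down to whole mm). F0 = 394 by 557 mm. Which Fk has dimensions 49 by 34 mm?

F7

F0: 394 × 557 mm
F1: 278 × 394 mm
F2: 197 × 278 mm
F3: 139 × 197 mm
F4: 98 × 139 mm
F5: 69 × 98 mm
F6: 49 × 69 mm
F7: 34 × 49 mm
F8: 24 × 34 mm
→ matches F7.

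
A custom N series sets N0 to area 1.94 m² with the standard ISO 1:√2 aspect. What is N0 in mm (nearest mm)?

1171 × 1656 mm

Let the short side be w mm. Then w · w√2 = 1.94 m² = 1,940,000 mm².
w² = 1,940,000/√2, so w ≈ 1171.2 mm; long side = w√2 ≈ 1656.4 mm.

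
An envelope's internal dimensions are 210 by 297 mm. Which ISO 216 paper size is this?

Aspect ratio 297/210 ≈ 1.414 — close to the ISO √2 ≈ 1.414.
In the A-series (A0 area = 1 m²): A4 = 210 × 297 mm.

A4 (210 × 297 mm)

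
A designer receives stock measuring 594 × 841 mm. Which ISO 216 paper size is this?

A1 (594 × 841 mm)

Aspect ratio 841/594 ≈ 1.416 — close to the ISO √2 ≈ 1.414.
In the A-series (A0 area = 1 m²): A1 = 594 × 841 mm.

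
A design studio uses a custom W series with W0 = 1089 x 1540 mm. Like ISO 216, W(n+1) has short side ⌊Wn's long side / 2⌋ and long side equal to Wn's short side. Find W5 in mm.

W1: ⌊1540/2⌋ × 1089 = 770 × 1089 mm
W2: ⌊1089/2⌋ × 770 = 544 × 770 mm
W3: ⌊770/2⌋ × 544 = 385 × 544 mm
W4: ⌊544/2⌋ × 385 = 272 × 385 mm
W5: ⌊385/2⌋ × 272 = 192 × 272 mm

192 × 272 mm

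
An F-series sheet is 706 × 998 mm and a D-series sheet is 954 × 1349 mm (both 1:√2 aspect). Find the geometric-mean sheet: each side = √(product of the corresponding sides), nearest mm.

Short side: √(706 · 954) = √673524 ≈ 820.7 → 821 mm
Long side: √(998 · 1349) = √1346302 ≈ 1160.3 → 1160 mm

821 × 1160 mm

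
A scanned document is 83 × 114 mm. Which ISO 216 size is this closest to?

Aspect ratio 114/83 ≈ 1.373 (ISO target is √2 ≈ 1.414).
In the C-series (envelope sizes, between A and B): C7 = 81 × 114 mm.
Off by 2 mm total — nearest standard size.

C7 (81 × 114 mm)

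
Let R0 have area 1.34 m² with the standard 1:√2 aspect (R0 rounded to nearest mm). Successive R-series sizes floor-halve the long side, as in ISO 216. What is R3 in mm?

344 × 486 mm

Let R0's short side be w mm. w · w√2 = 1.34 m² = 1,340,000 mm², so w ≈ 973.4 mm and w√2 ≈ 1376.6 mm → R0 = 973 × 1377 mm.
R1: ⌊1377/2⌋ × 973 = 688 × 973 mm
R2: ⌊973/2⌋ × 688 = 486 × 688 mm
R3: ⌊688/2⌋ × 486 = 344 × 486 mm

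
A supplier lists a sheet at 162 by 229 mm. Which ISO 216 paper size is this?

Aspect ratio 229/162 ≈ 1.414 — close to the ISO √2 ≈ 1.414.
In the C-series (envelope sizes, between A and B): C5 = 162 × 229 mm.

C5 (162 × 229 mm)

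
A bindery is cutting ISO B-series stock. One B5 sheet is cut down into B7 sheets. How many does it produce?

B5 = 176 × 250 mm; B7 = 88 × 125 mm.
Each halving step doubles the count; 2 steps from B5 to B7.
2^2 = 4.

4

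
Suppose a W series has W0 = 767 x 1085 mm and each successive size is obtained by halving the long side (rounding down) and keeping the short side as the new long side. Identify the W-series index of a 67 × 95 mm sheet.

W0: 767 × 1085 mm
W1: 542 × 767 mm
W2: 383 × 542 mm
W3: 271 × 383 mm
W4: 191 × 271 mm
W5: 135 × 191 mm
W6: 95 × 135 mm
W7: 67 × 95 mm
W8: 47 × 67 mm
→ matches W7.

W7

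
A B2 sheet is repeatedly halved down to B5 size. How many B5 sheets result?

B2 = 500 × 707 mm; B5 = 176 × 250 mm.
Each halving step doubles the count; 3 steps from B2 to B5.
2^3 = 8.

8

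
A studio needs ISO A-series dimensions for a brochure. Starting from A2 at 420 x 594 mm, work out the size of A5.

148 × 210 mm

A3: ⌊594/2⌋ × 420 = 297 × 420 mm
A4: ⌊420/2⌋ × 297 = 210 × 297 mm
A5: ⌊297/2⌋ × 210 = 148 × 210 mm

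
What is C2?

458 × 648 mm

C0 = 917 × 1297 mm (C0 is the geometric mean of A0 and B0, aspect 1:√2).
C1: ⌊1297/2⌋ × 917 = 648 × 917 mm
C2: ⌊917/2⌋ × 648 = 458 × 648 mm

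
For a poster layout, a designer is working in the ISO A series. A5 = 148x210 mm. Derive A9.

37 × 52 mm

A6: ⌊210/2⌋ × 148 = 105 × 148 mm
A7: ⌊148/2⌋ × 105 = 74 × 105 mm
A8: ⌊105/2⌋ × 74 = 52 × 74 mm
A9: ⌊74/2⌋ × 52 = 37 × 52 mm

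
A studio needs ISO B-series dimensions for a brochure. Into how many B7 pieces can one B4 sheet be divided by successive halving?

Each ISO step halves the sheet: 1 × B4 → 2 × B5 → 4 × B6 → 8 × B7
From B4 to B7 is 3 halving steps: 2^3 = 8.

8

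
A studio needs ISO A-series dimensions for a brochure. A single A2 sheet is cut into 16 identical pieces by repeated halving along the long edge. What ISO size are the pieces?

A6

16 = 2^4, so 4 halving steps.
A2 → A3 → … → A6 after 4 steps.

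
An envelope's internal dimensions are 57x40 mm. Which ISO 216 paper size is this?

C9 (40 × 57 mm)

Aspect ratio 57/40 ≈ 1.425 — close to the ISO √2 ≈ 1.414.
In the C-series (envelope sizes, between A and B): C9 = 40 × 57 mm.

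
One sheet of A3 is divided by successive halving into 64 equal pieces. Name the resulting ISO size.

64 = 2^6, so 6 halving steps.
A3 → A4 → … → A9 after 6 steps.

A9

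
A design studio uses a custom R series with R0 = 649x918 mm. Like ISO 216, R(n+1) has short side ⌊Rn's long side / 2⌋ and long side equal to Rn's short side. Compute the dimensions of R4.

162 × 229 mm

R1: ⌊918/2⌋ × 649 = 459 × 649 mm
R2: ⌊649/2⌋ × 459 = 324 × 459 mm
R3: ⌊459/2⌋ × 324 = 229 × 324 mm
R4: ⌊324/2⌋ × 229 = 162 × 229 mm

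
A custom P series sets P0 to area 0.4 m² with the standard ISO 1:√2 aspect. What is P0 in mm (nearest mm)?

Let the short side be w mm. Then w · w√2 = 0.4 m² = 400,000 mm².
w² = 400,000/√2, so w ≈ 531.8 mm; long side = w√2 ≈ 752.1 mm.

532 × 752 mm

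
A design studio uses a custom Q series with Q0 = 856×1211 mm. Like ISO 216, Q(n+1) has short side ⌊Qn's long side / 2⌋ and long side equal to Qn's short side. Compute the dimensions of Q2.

Q1: ⌊1211/2⌋ × 856 = 605 × 856 mm
Q2: ⌊856/2⌋ × 605 = 428 × 605 mm

428 × 605 mm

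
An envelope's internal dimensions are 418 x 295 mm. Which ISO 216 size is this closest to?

Aspect ratio 418/295 ≈ 1.417 — close to the ISO √2 ≈ 1.414.
In the A-series (A0 area = 1 m²): A3 = 297 × 420 mm.
Off by 4 mm total — nearest standard size.

A3 (297 × 420 mm)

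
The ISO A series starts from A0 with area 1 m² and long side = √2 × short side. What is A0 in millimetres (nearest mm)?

Let the short side be w mm. Then the long side is w√2 and w · w√2 = 10⁶ mm².
w² = 10⁶/√2, so w = 1000 / 2^(1/4) ≈ 840.9 mm; long side = 1000 · 2^(1/4) ≈ 1189.2 mm.

841 × 1189 mm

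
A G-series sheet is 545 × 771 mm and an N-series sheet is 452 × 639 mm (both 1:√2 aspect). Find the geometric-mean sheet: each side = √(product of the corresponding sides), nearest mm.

Short side: √(545 · 452) = √246340 ≈ 496.3 → 496 mm
Long side: √(771 · 639) = √492669 ≈ 701.9 → 702 mm

496 × 702 mm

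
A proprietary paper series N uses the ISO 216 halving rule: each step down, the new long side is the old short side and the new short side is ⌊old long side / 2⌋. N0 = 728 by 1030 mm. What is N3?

257 × 364 mm

N1: ⌊1030/2⌋ × 728 = 515 × 728 mm
N2: ⌊728/2⌋ × 515 = 364 × 515 mm
N3: ⌊515/2⌋ × 364 = 257 × 364 mm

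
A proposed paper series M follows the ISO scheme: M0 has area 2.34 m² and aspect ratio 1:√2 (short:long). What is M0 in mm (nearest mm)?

1286 × 1819 mm

Let the short side be w mm. Then w · w√2 = 2.34 m² = 2,340,000 mm².
w² = 2,340,000/√2, so w ≈ 1286.3 mm; long side = w√2 ≈ 1819.1 mm.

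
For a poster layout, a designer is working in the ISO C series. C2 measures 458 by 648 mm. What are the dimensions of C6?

114 × 162 mm

C3: ⌊648/2⌋ × 458 = 324 × 458 mm
C4: ⌊458/2⌋ × 324 = 229 × 324 mm
C5: ⌊324/2⌋ × 229 = 162 × 229 mm
C6: ⌊229/2⌋ × 162 = 114 × 162 mm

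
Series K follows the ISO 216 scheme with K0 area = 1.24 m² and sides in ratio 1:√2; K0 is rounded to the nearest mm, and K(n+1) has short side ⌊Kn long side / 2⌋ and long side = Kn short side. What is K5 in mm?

Let K0's short side be w mm. w · w√2 = 1.24 m² = 1,240,000 mm², so w ≈ 936.4 mm and w√2 ≈ 1324.2 mm → K0 = 936 × 1324 mm.
K1: ⌊1324/2⌋ × 936 = 662 × 936 mm
K2: ⌊936/2⌋ × 662 = 468 × 662 mm
K3: ⌊662/2⌋ × 468 = 331 × 468 mm
K4: ⌊468/2⌋ × 331 = 234 × 331 mm
K5: ⌊331/2⌋ × 234 = 165 × 234 mm

165 × 234 mm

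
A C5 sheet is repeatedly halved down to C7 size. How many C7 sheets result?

4

Each ISO step halves the sheet: 1 × C5 → 2 × C6 → 4 × C7
From C5 to C7 is 2 halving steps: 2^2 = 4.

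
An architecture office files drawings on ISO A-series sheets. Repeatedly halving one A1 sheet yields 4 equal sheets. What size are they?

A3

4 = 2^2, so 2 halving steps.
A1 → A2 → … → A3 after 2 steps.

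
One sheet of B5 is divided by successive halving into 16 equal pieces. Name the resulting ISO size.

B9

16 = 2^4, so 4 halving steps.
B5 → B6 → … → B9 after 4 steps.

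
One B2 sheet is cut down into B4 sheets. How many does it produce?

4

Each ISO step halves the sheet: 1 × B2 → 2 × B3 → 4 × B4
From B2 to B4 is 2 halving steps: 2^2 = 4.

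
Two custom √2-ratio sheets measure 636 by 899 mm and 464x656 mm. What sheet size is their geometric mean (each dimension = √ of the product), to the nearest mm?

543 × 768 mm

Short side: √(636 · 464) = √295104 ≈ 543.2 → 543 mm
Long side: √(899 · 656) = √589744 ≈ 767.9 → 768 mm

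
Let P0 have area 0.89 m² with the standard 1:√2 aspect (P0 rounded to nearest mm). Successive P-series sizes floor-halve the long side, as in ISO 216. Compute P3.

280 × 396 mm

Let P0's short side be w mm. w · w√2 = 0.89 m² = 890,000 mm², so w ≈ 793.3 mm and w√2 ≈ 1121.9 mm → P0 = 793 × 1122 mm.
P1: ⌊1122/2⌋ × 793 = 561 × 793 mm
P2: ⌊793/2⌋ × 561 = 396 × 561 mm
P3: ⌊561/2⌋ × 396 = 280 × 396 mm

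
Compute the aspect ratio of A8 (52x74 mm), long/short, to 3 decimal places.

74 / 52 = 1.423
ISO 216 targets √2 ≈ 1.414; the +0.009 deviation is from mm rounding.

1.423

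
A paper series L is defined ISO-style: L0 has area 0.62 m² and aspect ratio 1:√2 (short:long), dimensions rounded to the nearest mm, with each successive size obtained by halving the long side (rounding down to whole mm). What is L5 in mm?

Let L0's short side be w mm. w · w√2 = 0.62 m² = 620,000 mm², so w ≈ 662.1 mm and w√2 ≈ 936.4 mm → L0 = 662 × 936 mm.
L1: ⌊936/2⌋ × 662 = 468 × 662 mm
L2: ⌊662/2⌋ × 468 = 331 × 468 mm
L3: ⌊468/2⌋ × 331 = 234 × 331 mm
L4: ⌊331/2⌋ × 234 = 165 × 234 mm
L5: ⌊234/2⌋ × 165 = 117 × 165 mm

117 × 165 mm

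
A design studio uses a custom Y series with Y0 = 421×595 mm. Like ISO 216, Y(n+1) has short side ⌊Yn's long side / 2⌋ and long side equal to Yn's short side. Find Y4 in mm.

Y1: ⌊595/2⌋ × 421 = 297 × 421 mm
Y2: ⌊421/2⌋ × 297 = 210 × 297 mm
Y3: ⌊297/2⌋ × 210 = 148 × 210 mm
Y4: ⌊210/2⌋ × 148 = 105 × 148 mm

105 × 148 mm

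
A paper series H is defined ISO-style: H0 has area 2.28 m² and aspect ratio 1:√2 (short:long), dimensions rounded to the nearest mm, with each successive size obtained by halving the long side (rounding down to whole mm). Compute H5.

224 × 317 mm

Let H0's short side be w mm. w · w√2 = 2.28 m² = 2,280,000 mm², so w ≈ 1269.7 mm and w√2 ≈ 1795.7 mm → H0 = 1270 × 1796 mm.
H1: ⌊1796/2⌋ × 1270 = 898 × 1270 mm
H2: ⌊1270/2⌋ × 898 = 635 × 898 mm
H3: ⌊898/2⌋ × 635 = 449 × 635 mm
H4: ⌊635/2⌋ × 449 = 317 × 449 mm
H5: ⌊449/2⌋ × 317 = 224 × 317 mm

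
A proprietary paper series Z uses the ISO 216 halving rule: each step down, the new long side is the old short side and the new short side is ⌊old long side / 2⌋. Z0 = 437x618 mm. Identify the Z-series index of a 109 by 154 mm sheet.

Z4

Z0: 437 × 618 mm
Z1: 309 × 437 mm
Z2: 218 × 309 mm
Z3: 154 × 218 mm
Z4: 109 × 154 mm
Z5: 77 × 109 mm
→ matches Z4.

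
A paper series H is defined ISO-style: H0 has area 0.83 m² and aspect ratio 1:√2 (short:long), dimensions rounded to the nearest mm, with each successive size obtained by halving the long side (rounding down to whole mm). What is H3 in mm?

Let H0's short side be w mm. w · w√2 = 0.83 m² = 830,000 mm², so w ≈ 766.1 mm and w√2 ≈ 1083.4 mm → H0 = 766 × 1083 mm.
H1: ⌊1083/2⌋ × 766 = 541 × 766 mm
H2: ⌊766/2⌋ × 541 = 383 × 541 mm
H3: ⌊541/2⌋ × 383 = 270 × 383 mm

270 × 383 mm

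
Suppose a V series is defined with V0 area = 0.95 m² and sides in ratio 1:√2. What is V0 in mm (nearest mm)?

820 × 1159 mm

Let the short side be w mm. Then w · w√2 = 0.95 m² = 950,000 mm².
w² = 950,000/√2, so w ≈ 819.6 mm; long side = w√2 ≈ 1159.1 mm.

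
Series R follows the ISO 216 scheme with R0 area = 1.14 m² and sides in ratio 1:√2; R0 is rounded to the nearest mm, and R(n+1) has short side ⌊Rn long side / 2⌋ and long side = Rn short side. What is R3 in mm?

317 × 449 mm

Let R0's short side be w mm. w · w√2 = 1.14 m² = 1,140,000 mm², so w ≈ 897.8 mm and w√2 ≈ 1269.7 mm → R0 = 898 × 1270 mm.
R1: ⌊1270/2⌋ × 898 = 635 × 898 mm
R2: ⌊898/2⌋ × 635 = 449 × 635 mm
R3: ⌊635/2⌋ × 449 = 317 × 449 mm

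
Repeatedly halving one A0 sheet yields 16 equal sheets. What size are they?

16 = 2^4, so 4 halving steps.
A0 → A1 → … → A4 after 4 steps.

A4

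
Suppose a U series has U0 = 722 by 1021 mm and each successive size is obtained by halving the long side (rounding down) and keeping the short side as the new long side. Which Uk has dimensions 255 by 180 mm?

U0: 722 × 1021 mm
U1: 510 × 722 mm
U2: 361 × 510 mm
U3: 255 × 361 mm
U4: 180 × 255 mm
U5: 127 × 180 mm
→ matches U4.

U4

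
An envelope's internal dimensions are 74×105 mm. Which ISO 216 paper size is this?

Aspect ratio 105/74 ≈ 1.419 — close to the ISO √2 ≈ 1.414.
In the A-series (A0 area = 1 m²): A7 = 74 × 105 mm.

A7 (74 × 105 mm)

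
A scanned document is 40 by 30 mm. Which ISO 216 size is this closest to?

C10 (28 × 40 mm)

Aspect ratio 40/30 ≈ 1.333 (ISO target is √2 ≈ 1.414).
In the C-series (envelope sizes, between A and B): C10 = 28 × 40 mm.
Off by 2 mm total — nearest standard size.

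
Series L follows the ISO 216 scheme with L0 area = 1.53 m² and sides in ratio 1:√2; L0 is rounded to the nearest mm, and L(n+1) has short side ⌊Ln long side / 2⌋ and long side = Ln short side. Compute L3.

Let L0's short side be w mm. w · w√2 = 1.53 m² = 1,530,000 mm², so w ≈ 1040.1 mm and w√2 ≈ 1471.0 mm → L0 = 1040 × 1471 mm.
L1: ⌊1471/2⌋ × 1040 = 735 × 1040 mm
L2: ⌊1040/2⌋ × 735 = 520 × 735 mm
L3: ⌊735/2⌋ × 520 = 367 × 520 mm

367 × 520 mm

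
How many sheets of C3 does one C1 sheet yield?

Each ISO step halves the sheet: 1 × C1 → 2 × C2 → 4 × C3
From C1 to C3 is 2 halving steps: 2^2 = 4.

4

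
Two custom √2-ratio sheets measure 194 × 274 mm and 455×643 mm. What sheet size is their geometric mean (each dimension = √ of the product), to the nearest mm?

297 × 420 mm

Short side: √(194 · 455) = √88270 ≈ 297.1 → 297 mm
Long side: √(274 · 643) = √176182 ≈ 419.7 → 420 mm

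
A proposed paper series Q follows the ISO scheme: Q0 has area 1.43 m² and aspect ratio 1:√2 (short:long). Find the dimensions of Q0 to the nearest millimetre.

Let the short side be w mm. Then w · w√2 = 1.43 m² = 1,430,000 mm².
w² = 1,430,000/√2, so w ≈ 1005.6 mm; long side = w√2 ≈ 1422.1 mm.

1006 × 1422 mm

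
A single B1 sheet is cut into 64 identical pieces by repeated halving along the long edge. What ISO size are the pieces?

64 = 2^6, so 6 halving steps.
B1 → B2 → … → B7 after 6 steps.

B7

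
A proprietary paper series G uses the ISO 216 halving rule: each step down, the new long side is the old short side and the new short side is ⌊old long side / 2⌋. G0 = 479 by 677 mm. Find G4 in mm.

119 × 169 mm

G1 = 338 × 479 mm (from G0 by 1 halving).
G2: ⌊479/2⌋ × 338 = 239 × 338 mm
G3: ⌊338/2⌋ × 239 = 169 × 239 mm
G4: ⌊239/2⌋ × 169 = 119 × 169 mm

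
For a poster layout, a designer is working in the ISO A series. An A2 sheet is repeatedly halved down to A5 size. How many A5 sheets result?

Each ISO step halves the sheet: 1 × A2 → 2 × A3 → 4 × A4 → 8 × A5
From A2 to A5 is 3 halving steps: 2^3 = 8.

8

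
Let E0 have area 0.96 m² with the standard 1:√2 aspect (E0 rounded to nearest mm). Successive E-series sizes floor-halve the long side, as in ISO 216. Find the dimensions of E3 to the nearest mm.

Let E0's short side be w mm. w · w√2 = 0.96 m² = 960,000 mm², so w ≈ 823.9 mm and w√2 ≈ 1165.2 mm → E0 = 824 × 1165 mm.
E1: ⌊1165/2⌋ × 824 = 582 × 824 mm
E2: ⌊824/2⌋ × 582 = 412 × 582 mm
E3: ⌊582/2⌋ × 412 = 291 × 412 mm

291 × 412 mm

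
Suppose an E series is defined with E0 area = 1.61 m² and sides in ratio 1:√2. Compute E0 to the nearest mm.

1067 × 1509 mm

Let the short side be w mm. Then w · w√2 = 1.61 m² = 1,610,000 mm².
w² = 1,610,000/√2, so w ≈ 1067.0 mm; long side = w√2 ≈ 1508.9 mm.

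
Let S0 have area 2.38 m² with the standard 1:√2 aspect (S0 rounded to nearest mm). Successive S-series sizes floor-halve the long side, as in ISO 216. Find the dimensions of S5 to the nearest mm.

Let S0's short side be w mm. w · w√2 = 2.38 m² = 2,380,000 mm², so w ≈ 1297.3 mm and w√2 ≈ 1834.6 mm → S0 = 1297 × 1835 mm.
S1: ⌊1835/2⌋ × 1297 = 917 × 1297 mm
S2: ⌊1297/2⌋ × 917 = 648 × 917 mm
S3: ⌊917/2⌋ × 648 = 458 × 648 mm
S4: ⌊648/2⌋ × 458 = 324 × 458 mm
S5: ⌊458/2⌋ × 324 = 229 × 324 mm

229 × 324 mm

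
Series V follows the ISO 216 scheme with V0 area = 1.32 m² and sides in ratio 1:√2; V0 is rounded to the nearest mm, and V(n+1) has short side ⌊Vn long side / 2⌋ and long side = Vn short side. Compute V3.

Let V0's short side be w mm. w · w√2 = 1.32 m² = 1,320,000 mm², so w ≈ 966.1 mm and w√2 ≈ 1366.3 mm → V0 = 966 × 1366 mm.
V1: ⌊1366/2⌋ × 966 = 683 × 966 mm
V2: ⌊966/2⌋ × 683 = 483 × 683 mm
V3: ⌊683/2⌋ × 483 = 341 × 483 mm

341 × 483 mm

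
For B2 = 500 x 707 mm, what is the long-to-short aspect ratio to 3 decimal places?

707 / 500 = 1.414
Matches √2 ≈ 1.414 — the ISO 216 defining ratio.

1.414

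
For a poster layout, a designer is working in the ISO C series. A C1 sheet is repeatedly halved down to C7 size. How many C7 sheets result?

64

C1 = 648 × 917 mm; C7 = 81 × 114 mm.
Each halving step doubles the count; 6 steps from C1 to C7.
2^6 = 64.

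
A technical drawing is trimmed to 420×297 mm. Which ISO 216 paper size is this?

Aspect ratio 420/297 ≈ 1.414 — close to the ISO √2 ≈ 1.414.
In the A-series (A0 area = 1 m²): A3 = 297 × 420 mm.

A3 (297 × 420 mm)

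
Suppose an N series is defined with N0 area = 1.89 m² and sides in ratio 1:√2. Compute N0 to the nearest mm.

1156 × 1635 mm

Let the short side be w mm. Then w · w√2 = 1.89 m² = 1,890,000 mm².
w² = 1,890,000/√2, so w ≈ 1156.0 mm; long side = w√2 ≈ 1634.9 mm.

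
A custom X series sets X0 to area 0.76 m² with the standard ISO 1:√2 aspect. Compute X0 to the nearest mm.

Let the short side be w mm. Then w · w√2 = 0.76 m² = 760,000 mm².
w² = 760,000/√2, so w ≈ 733.1 mm; long side = w√2 ≈ 1036.7 mm.

733 × 1037 mm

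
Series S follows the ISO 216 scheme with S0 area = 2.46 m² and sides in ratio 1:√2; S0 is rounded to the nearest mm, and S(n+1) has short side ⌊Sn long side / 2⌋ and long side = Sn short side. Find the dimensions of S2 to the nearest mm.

Let S0's short side be w mm. w · w√2 = 2.46 m² = 2,460,000 mm², so w ≈ 1318.9 mm and w√2 ≈ 1865.2 mm → S0 = 1319 × 1865 mm.
S1: ⌊1865/2⌋ × 1319 = 932 × 1319 mm
S2: ⌊1319/2⌋ × 932 = 659 × 932 mm

659 × 932 mm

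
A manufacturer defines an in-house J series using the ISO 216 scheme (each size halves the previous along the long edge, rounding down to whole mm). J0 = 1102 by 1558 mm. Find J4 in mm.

J1 = 779 × 1102 mm (from J0 by 1 halving).
J2: ⌊1102/2⌋ × 779 = 551 × 779 mm
J3: ⌊779/2⌋ × 551 = 389 × 551 mm
J4: ⌊551/2⌋ × 389 = 275 × 389 mm

275 × 389 mm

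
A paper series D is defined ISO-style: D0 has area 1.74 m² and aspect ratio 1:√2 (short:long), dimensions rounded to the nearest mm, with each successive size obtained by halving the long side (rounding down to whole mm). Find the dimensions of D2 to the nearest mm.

554 × 784 mm

Let D0's short side be w mm. w · w√2 = 1.74 m² = 1,740,000 mm², so w ≈ 1109.2 mm and w√2 ≈ 1568.7 mm → D0 = 1109 × 1569 mm.
D1: ⌊1569/2⌋ × 1109 = 784 × 1109 mm
D2: ⌊1109/2⌋ × 784 = 554 × 784 mm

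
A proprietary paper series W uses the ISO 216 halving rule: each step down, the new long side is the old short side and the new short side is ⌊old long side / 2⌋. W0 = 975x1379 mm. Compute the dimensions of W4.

243 × 344 mm

W1: ⌊1379/2⌋ × 975 = 689 × 975 mm
W2: ⌊975/2⌋ × 689 = 487 × 689 mm
W3: ⌊689/2⌋ × 487 = 344 × 487 mm
W4: ⌊487/2⌋ × 344 = 243 × 344 mm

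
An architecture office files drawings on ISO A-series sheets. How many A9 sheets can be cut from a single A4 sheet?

A4 = 210 × 297 mm; A9 = 37 × 52 mm.
Each halving step doubles the count; 5 steps from A4 to A9.
2^5 = 32.

32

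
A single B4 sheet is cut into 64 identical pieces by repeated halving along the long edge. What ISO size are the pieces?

64 = 2^6, so 6 halving steps.
B4 → B5 → … → B10 after 6 steps.

B10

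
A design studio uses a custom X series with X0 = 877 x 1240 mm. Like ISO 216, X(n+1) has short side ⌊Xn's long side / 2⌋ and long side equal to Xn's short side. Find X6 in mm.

109 × 155 mm

X1 = 620 × 877 mm (from X0 by 1 halving).
X2: ⌊877/2⌋ × 620 = 438 × 620 mm
X3: ⌊620/2⌋ × 438 = 310 × 438 mm
X4: ⌊438/2⌋ × 310 = 219 × 310 mm
X5: ⌊310/2⌋ × 219 = 155 × 219 mm
X6: ⌊219/2⌋ × 155 = 109 × 155 mm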